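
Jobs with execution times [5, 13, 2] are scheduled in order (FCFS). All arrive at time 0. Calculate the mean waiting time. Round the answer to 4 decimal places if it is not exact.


FCFS order (as given): [5, 13, 2]
Waiting times:
  Job 1: wait = 0
  Job 2: wait = 5
  Job 3: wait = 18
Sum of waiting times = 23
Average waiting time = 23/3 = 7.6667

7.6667


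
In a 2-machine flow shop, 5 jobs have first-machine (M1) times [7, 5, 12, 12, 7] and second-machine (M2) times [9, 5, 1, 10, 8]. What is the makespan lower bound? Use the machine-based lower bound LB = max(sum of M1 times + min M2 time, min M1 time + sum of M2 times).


LB1 = sum(M1 times) + min(M2 times) = 43 + 1 = 44
LB2 = min(M1 times) + sum(M2 times) = 5 + 33 = 38
Lower bound = max(LB1, LB2) = max(44, 38) = 44

44


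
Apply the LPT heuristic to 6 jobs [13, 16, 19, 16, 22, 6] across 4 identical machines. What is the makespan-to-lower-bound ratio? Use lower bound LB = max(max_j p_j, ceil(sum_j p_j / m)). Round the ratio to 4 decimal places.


LPT order: [22, 19, 16, 16, 13, 6]
Machine loads after assignment: [22, 19, 29, 22]
LPT makespan = 29
Lower bound = max(max_job, ceil(total/4)) = max(22, 23) = 23
Ratio = 29 / 23 = 1.2609

1.2609


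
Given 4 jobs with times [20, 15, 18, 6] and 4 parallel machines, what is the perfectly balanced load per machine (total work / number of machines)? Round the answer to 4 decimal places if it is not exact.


Total processing time = 20 + 15 + 18 + 6 = 59
Number of machines = 4
Ideal balanced load = 59 / 4 = 14.75

14.75


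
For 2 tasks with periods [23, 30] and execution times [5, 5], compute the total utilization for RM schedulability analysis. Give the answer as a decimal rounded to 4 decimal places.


Compute individual utilizations (exact fractions):
  Task 1: C/T = 5/23 (approx. 0.2174)
  Task 2: C/T = 5/30 = 1/6 (approx. 0.1667)
Total utilization U = 5/23 + 1/6 = 53/138
Rounded to 4 decimal places: U = 0.3841
RM (Liu & Layland) bound for 2 tasks = 0.828427; compare with U = 53/138 (approx. 0.384058)
U <= bound, so schedulable by RM sufficient condition.

0.3841


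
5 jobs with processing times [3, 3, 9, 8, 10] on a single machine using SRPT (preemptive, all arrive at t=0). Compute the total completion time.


Since all jobs arrive at t=0, SRPT equals SPT ordering.
SPT order: [3, 3, 8, 9, 10]
Completion times:
  Job 1: p=3, C=3
  Job 2: p=3, C=6
  Job 3: p=8, C=14
  Job 4: p=9, C=23
  Job 5: p=10, C=33
Total completion time = 3 + 6 + 14 + 23 + 33 = 79

79


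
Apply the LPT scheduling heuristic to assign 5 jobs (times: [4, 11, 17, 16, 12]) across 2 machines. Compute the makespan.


Sort jobs in decreasing order (LPT): [17, 16, 12, 11, 4]
Assign each job to the least loaded machine:
  Machine 1: jobs [17, 11, 4], load = 32
  Machine 2: jobs [16, 12], load = 28
Makespan = max load = 32

32


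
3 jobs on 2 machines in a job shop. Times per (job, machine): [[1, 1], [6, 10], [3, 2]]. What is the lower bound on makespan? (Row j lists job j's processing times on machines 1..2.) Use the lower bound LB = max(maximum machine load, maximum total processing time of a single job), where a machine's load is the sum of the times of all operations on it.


Machine loads:
  Machine 1: 1 + 6 + 3 = 10
  Machine 2: 1 + 10 + 2 = 13
Max machine load = 13
Job totals:
  Job 1: 2
  Job 2: 16
  Job 3: 5
Max job total = 16
Lower bound = max(13, 16) = 16

16


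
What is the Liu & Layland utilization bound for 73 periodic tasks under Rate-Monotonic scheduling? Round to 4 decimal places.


Compute 2^(1/73) = 1.0095403890
Subtract 1: 1.0095403890 - 1 = 0.0095403890
Multiply by n: 73 * 0.0095403890 = 0.6964483970
Round to 4 dp: 0.6964

0.6964


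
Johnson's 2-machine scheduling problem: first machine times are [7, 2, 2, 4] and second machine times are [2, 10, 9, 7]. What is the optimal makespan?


Apply Johnson's rule:
  Group 1 (a <= b): [(2, 2, 10), (3, 2, 9), (4, 4, 7)]
  Group 2 (a > b): [(1, 7, 2)]
Optimal job order: [2, 3, 4, 1]
Schedule:
  Job 2: M1 done at 2, M2 done at 12
  Job 3: M1 done at 4, M2 done at 21
  Job 4: M1 done at 8, M2 done at 28
  Job 1: M1 done at 15, M2 done at 30
Makespan = 30

30


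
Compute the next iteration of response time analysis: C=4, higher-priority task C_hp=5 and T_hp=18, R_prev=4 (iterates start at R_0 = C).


R_next = C + ceil(R_prev / T_hp) * C_hp
ceil(4 / 18) = ceil(0.2222) = 1
Interference = 1 * 5 = 5
R_next = 4 + 5 = 9

9


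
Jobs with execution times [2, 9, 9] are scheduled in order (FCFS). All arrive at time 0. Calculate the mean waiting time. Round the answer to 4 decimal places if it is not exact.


FCFS order (as given): [2, 9, 9]
Waiting times:
  Job 1: wait = 0
  Job 2: wait = 2
  Job 3: wait = 11
Sum of waiting times = 13
Average waiting time = 13/3 = 4.3333

4.3333


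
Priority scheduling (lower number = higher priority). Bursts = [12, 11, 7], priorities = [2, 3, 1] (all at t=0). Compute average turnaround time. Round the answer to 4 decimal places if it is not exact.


Sort by priority (ascending = highest first):
Order: [(1, 7), (2, 12), (3, 11)]
Completion times:
  Priority 1, burst=7, C=7
  Priority 2, burst=12, C=19
  Priority 3, burst=11, C=30
Average turnaround = 56/3 = 18.6667

18.6667


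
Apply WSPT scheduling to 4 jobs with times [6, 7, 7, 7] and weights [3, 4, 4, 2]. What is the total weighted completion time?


Compute p/w ratios and sort ascending (WSPT): [(7, 4), (7, 4), (6, 3), (7, 2)]
Compute weighted completion times:
  Job (p=7,w=4): C=7, w*C=4*7=28
  Job (p=7,w=4): C=14, w*C=4*14=56
  Job (p=6,w=3): C=20, w*C=3*20=60
  Job (p=7,w=2): C=27, w*C=2*27=54
Total weighted completion time = 198

198


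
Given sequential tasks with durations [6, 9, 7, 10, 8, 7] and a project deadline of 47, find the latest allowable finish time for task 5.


LF(activity 5) = deadline - sum of successor durations
Successors: activities 6 through 6 with durations [7]
Sum of successor durations = 7
LF = 47 - 7 = 40

40


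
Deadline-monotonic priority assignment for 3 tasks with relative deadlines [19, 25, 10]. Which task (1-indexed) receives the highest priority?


Sort tasks by relative deadline (ascending):
  Task 3: deadline = 10
  Task 1: deadline = 19
  Task 2: deadline = 25
Priority order (highest first): [3, 1, 2]
Highest priority task = 3

3


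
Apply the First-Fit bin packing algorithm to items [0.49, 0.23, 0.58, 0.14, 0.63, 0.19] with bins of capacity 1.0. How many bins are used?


Place items sequentially using First-Fit:
  Item 0.49 -> new Bin 1
  Item 0.23 -> Bin 1 (now 0.72)
  Item 0.58 -> new Bin 2
  Item 0.14 -> Bin 1 (now 0.86)
  Item 0.63 -> new Bin 3
  Item 0.19 -> Bin 2 (now 0.77)
Total bins used = 3

3


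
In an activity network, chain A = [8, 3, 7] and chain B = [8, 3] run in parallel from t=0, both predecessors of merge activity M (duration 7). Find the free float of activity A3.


ES(A3) = sum of predecessors on chain A = 11
EF(A3) = ES + duration = 11 + 7 = 18
Successor of A3 is M. ES(M) = max(sum(A), sum(B)) = max(18, 11) = 18
Free float = ES(successor) - EF(current) = 18 - 18 = 0

0


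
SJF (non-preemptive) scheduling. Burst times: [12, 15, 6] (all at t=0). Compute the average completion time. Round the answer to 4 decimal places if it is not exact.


SJF order (ascending): [6, 12, 15]
Completion times:
  Job 1: burst=6, C=6
  Job 2: burst=12, C=18
  Job 3: burst=15, C=33
Average completion = 57/3 = 19.0

19.0


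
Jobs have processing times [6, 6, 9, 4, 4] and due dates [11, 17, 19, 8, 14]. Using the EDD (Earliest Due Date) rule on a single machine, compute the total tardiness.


Sort by due date (EDD order): [(4, 8), (6, 11), (4, 14), (6, 17), (9, 19)]
Compute completion times and tardiness:
  Job 1: p=4, d=8, C=4, tardiness=max(0,4-8)=0
  Job 2: p=6, d=11, C=10, tardiness=max(0,10-11)=0
  Job 3: p=4, d=14, C=14, tardiness=max(0,14-14)=0
  Job 4: p=6, d=17, C=20, tardiness=max(0,20-17)=3
  Job 5: p=9, d=19, C=29, tardiness=max(0,29-19)=10
Total tardiness = 13

13


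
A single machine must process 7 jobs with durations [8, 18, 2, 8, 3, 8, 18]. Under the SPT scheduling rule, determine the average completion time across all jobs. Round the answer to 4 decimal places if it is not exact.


Sort jobs by processing time (SPT order): [2, 3, 8, 8, 8, 18, 18]
Compute completion times sequentially:
  Job 1: processing = 2, completes at 2
  Job 2: processing = 3, completes at 5
  Job 3: processing = 8, completes at 13
  Job 4: processing = 8, completes at 21
  Job 5: processing = 8, completes at 29
  Job 6: processing = 18, completes at 47
  Job 7: processing = 18, completes at 65
Sum of completion times = 182
Average completion time = 182/7 = 26.0

26.0


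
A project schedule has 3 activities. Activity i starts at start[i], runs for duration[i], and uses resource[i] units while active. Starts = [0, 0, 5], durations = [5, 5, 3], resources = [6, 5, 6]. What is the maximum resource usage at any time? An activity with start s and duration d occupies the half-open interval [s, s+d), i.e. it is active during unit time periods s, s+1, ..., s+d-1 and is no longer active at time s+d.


Each activity i is active on [start_i, start_i + duration_i).
Compute total resource usage per time slot:
  t=0: active resources = [6, 5], total = 11
  t=1: active resources = [6, 5], total = 11
  t=2: active resources = [6, 5], total = 11
  t=3: active resources = [6, 5], total = 11
  t=4: active resources = [6, 5], total = 11
  t=5: active resources = [6], total = 6
  t=6: active resources = [6], total = 6
  t=7: active resources = [6], total = 6
Peak resource demand = 11

11


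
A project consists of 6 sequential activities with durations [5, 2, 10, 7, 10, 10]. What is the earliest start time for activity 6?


Activity 6 starts after activities 1 through 5 complete.
Predecessor durations: [5, 2, 10, 7, 10]
ES = 5 + 2 + 10 + 7 + 10 = 34

34


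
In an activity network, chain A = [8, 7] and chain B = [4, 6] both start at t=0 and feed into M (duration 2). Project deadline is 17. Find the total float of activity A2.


Forward pass: ES(A2) = sum of predecessors on chain A = 8
EF = ES + duration = 8 + 7 = 15
Backward pass: LF(M) = deadline = 17; LS(M) = 17 - 2 = 15
LF(A2) = LS(M) - sum(successors on chain A) = 15 - 0 = 15
LS = LF - duration = 15 - 7 = 8
Total float = LS - ES = 8 - 8 = 0

0


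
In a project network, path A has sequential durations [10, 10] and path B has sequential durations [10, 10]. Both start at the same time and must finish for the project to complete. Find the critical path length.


Path A total = 10 + 10 = 20
Path B total = 10 + 10 = 20
Critical path = longest path = max(20, 20) = 20

20


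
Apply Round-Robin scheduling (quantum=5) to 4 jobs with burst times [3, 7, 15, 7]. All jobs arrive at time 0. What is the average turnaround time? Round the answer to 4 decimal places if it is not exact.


Time quantum = 5
Execution trace:
  J1 runs 3 units, time = 3
  J2 runs 5 units, time = 8
  J3 runs 5 units, time = 13
  J4 runs 5 units, time = 18
  J2 runs 2 units, time = 20
  J3 runs 5 units, time = 25
  J4 runs 2 units, time = 27
  J3 runs 5 units, time = 32
Finish times: [3, 20, 32, 27]
Average turnaround = 82/4 = 20.5

20.5


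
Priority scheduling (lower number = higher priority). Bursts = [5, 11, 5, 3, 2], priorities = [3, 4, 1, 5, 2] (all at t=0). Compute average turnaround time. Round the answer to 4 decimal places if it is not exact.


Sort by priority (ascending = highest first):
Order: [(1, 5), (2, 2), (3, 5), (4, 11), (5, 3)]
Completion times:
  Priority 1, burst=5, C=5
  Priority 2, burst=2, C=7
  Priority 3, burst=5, C=12
  Priority 4, burst=11, C=23
  Priority 5, burst=3, C=26
Average turnaround = 73/5 = 14.6

14.6


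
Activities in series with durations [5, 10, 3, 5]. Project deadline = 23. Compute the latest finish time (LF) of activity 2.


LF(activity 2) = deadline - sum of successor durations
Successors: activities 3 through 4 with durations [3, 5]
Sum of successor durations = 8
LF = 23 - 8 = 15

15


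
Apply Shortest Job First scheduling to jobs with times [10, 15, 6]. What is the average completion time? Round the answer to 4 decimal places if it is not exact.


SJF order (ascending): [6, 10, 15]
Completion times:
  Job 1: burst=6, C=6
  Job 2: burst=10, C=16
  Job 3: burst=15, C=31
Average completion = 53/3 = 17.6667

17.6667


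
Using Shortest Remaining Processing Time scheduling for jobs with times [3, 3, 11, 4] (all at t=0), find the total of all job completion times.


Since all jobs arrive at t=0, SRPT equals SPT ordering.
SPT order: [3, 3, 4, 11]
Completion times:
  Job 1: p=3, C=3
  Job 2: p=3, C=6
  Job 3: p=4, C=10
  Job 4: p=11, C=21
Total completion time = 3 + 6 + 10 + 21 = 40

40


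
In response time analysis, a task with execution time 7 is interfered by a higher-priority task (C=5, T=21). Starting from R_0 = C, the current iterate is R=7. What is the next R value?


R_next = C + ceil(R_prev / T_hp) * C_hp
ceil(7 / 21) = ceil(0.3333) = 1
Interference = 1 * 5 = 5
R_next = 7 + 5 = 12

12


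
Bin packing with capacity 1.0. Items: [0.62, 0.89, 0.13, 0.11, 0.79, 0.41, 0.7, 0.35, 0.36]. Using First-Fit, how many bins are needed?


Place items sequentially using First-Fit:
  Item 0.62 -> new Bin 1
  Item 0.89 -> new Bin 2
  Item 0.13 -> Bin 1 (now 0.75)
  Item 0.11 -> Bin 1 (now 0.86)
  Item 0.79 -> new Bin 3
  Item 0.41 -> new Bin 4
  Item 0.7 -> new Bin 5
  Item 0.35 -> Bin 4 (now 0.76)
  Item 0.36 -> new Bin 6
Total bins used = 6

6


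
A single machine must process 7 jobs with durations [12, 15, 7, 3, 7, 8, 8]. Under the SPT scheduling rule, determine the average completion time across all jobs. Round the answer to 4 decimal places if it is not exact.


Sort jobs by processing time (SPT order): [3, 7, 7, 8, 8, 12, 15]
Compute completion times sequentially:
  Job 1: processing = 3, completes at 3
  Job 2: processing = 7, completes at 10
  Job 3: processing = 7, completes at 17
  Job 4: processing = 8, completes at 25
  Job 5: processing = 8, completes at 33
  Job 6: processing = 12, completes at 45
  Job 7: processing = 15, completes at 60
Sum of completion times = 193
Average completion time = 193/7 = 27.5714

27.5714


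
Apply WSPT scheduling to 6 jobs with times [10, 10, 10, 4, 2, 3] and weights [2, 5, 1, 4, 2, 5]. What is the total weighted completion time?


Compute p/w ratios and sort ascending (WSPT): [(3, 5), (4, 4), (2, 2), (10, 5), (10, 2), (10, 1)]
Compute weighted completion times:
  Job (p=3,w=5): C=3, w*C=5*3=15
  Job (p=4,w=4): C=7, w*C=4*7=28
  Job (p=2,w=2): C=9, w*C=2*9=18
  Job (p=10,w=5): C=19, w*C=5*19=95
  Job (p=10,w=2): C=29, w*C=2*29=58
  Job (p=10,w=1): C=39, w*C=1*39=39
Total weighted completion time = 253

253


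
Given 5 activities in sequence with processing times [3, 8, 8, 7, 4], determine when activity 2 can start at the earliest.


Activity 2 starts after activities 1 through 1 complete.
Predecessor durations: [3]
ES = 3 = 3

3


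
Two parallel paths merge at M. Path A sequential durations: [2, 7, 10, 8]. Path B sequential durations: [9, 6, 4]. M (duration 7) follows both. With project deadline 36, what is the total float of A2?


Forward pass: ES(A2) = sum of predecessors on chain A = 2
EF = ES + duration = 2 + 7 = 9
Backward pass: LF(M) = deadline = 36; LS(M) = 36 - 7 = 29
LF(A2) = LS(M) - sum(successors on chain A) = 29 - 18 = 11
LS = LF - duration = 11 - 7 = 4
Total float = LS - ES = 4 - 2 = 2

2


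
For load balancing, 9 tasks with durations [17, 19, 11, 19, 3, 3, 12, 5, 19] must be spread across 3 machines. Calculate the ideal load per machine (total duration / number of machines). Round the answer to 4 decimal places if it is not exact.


Total processing time = 17 + 19 + 11 + 19 + 3 + 3 + 12 + 5 + 19 = 108
Number of machines = 3
Ideal balanced load = 108 / 3 = 36.0

36.0


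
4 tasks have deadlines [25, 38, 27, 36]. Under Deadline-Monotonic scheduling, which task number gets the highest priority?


Sort tasks by relative deadline (ascending):
  Task 1: deadline = 25
  Task 3: deadline = 27
  Task 4: deadline = 36
  Task 2: deadline = 38
Priority order (highest first): [1, 3, 4, 2]
Highest priority task = 1

1


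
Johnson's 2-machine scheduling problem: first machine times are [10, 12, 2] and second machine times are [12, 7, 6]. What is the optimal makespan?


Apply Johnson's rule:
  Group 1 (a <= b): [(3, 2, 6), (1, 10, 12)]
  Group 2 (a > b): [(2, 12, 7)]
Optimal job order: [3, 1, 2]
Schedule:
  Job 3: M1 done at 2, M2 done at 8
  Job 1: M1 done at 12, M2 done at 24
  Job 2: M1 done at 24, M2 done at 31
Makespan = 31

31


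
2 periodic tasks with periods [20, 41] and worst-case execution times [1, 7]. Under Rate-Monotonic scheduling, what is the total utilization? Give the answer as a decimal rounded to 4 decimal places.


Compute individual utilizations (exact fractions):
  Task 1: C/T = 1/20 (approx. 0.05)
  Task 2: C/T = 7/41 (approx. 0.1707)
Total utilization U = 1/20 + 7/41 = 181/820
Rounded to 4 decimal places: U = 0.2207
RM (Liu & Layland) bound for 2 tasks = 0.828427; compare with U = 181/820 (approx. 0.220732)
U <= bound, so schedulable by RM sufficient condition.

0.2207


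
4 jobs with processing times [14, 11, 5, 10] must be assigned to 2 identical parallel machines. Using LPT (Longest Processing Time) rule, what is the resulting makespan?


Sort jobs in decreasing order (LPT): [14, 11, 10, 5]
Assign each job to the least loaded machine:
  Machine 1: jobs [14, 5], load = 19
  Machine 2: jobs [11, 10], load = 21
Makespan = max load = 21

21


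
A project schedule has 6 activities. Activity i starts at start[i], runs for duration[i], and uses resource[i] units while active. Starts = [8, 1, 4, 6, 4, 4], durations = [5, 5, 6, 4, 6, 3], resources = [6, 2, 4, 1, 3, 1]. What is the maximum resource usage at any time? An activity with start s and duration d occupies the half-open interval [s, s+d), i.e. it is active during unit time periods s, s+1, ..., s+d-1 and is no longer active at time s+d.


Each activity i is active on [start_i, start_i + duration_i).
Compute total resource usage per time slot:
  t=0: active resources = [], total = 0
  t=1: active resources = [2], total = 2
  t=2: active resources = [2], total = 2
  t=3: active resources = [2], total = 2
  t=4: active resources = [2, 4, 3, 1], total = 10
  t=5: active resources = [2, 4, 3, 1], total = 10
  t=6: active resources = [4, 1, 3, 1], total = 9
  t=7: active resources = [4, 1, 3], total = 8
  t=8: active resources = [6, 4, 1, 3], total = 14
  t=9: active resources = [6, 4, 1, 3], total = 14
  t=10: active resources = [6], total = 6
  t=11: active resources = [6], total = 6
  t=12: active resources = [6], total = 6
Peak resource demand = 14

14


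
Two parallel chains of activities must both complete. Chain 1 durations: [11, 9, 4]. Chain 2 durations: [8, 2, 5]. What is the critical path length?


Path A total = 11 + 9 + 4 = 24
Path B total = 8 + 2 + 5 = 15
Critical path = longest path = max(24, 15) = 24

24


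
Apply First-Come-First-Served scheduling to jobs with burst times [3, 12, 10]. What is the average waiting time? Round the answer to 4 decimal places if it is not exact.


FCFS order (as given): [3, 12, 10]
Waiting times:
  Job 1: wait = 0
  Job 2: wait = 3
  Job 3: wait = 15
Sum of waiting times = 18
Average waiting time = 18/3 = 6.0

6.0


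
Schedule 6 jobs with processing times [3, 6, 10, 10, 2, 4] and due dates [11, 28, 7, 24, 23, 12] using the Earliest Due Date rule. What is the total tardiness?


Sort by due date (EDD order): [(10, 7), (3, 11), (4, 12), (2, 23), (10, 24), (6, 28)]
Compute completion times and tardiness:
  Job 1: p=10, d=7, C=10, tardiness=max(0,10-7)=3
  Job 2: p=3, d=11, C=13, tardiness=max(0,13-11)=2
  Job 3: p=4, d=12, C=17, tardiness=max(0,17-12)=5
  Job 4: p=2, d=23, C=19, tardiness=max(0,19-23)=0
  Job 5: p=10, d=24, C=29, tardiness=max(0,29-24)=5
  Job 6: p=6, d=28, C=35, tardiness=max(0,35-28)=7
Total tardiness = 22

22


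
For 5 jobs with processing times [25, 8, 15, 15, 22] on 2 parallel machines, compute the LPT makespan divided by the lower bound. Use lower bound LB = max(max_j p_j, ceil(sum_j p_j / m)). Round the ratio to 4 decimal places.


LPT order: [25, 22, 15, 15, 8]
Machine loads after assignment: [40, 45]
LPT makespan = 45
Lower bound = max(max_job, ceil(total/2)) = max(25, 43) = 43
Ratio = 45 / 43 = 1.0465

1.0465


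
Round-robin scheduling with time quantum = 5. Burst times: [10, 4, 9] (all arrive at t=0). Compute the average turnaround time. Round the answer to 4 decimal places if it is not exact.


Time quantum = 5
Execution trace:
  J1 runs 5 units, time = 5
  J2 runs 4 units, time = 9
  J3 runs 5 units, time = 14
  J1 runs 5 units, time = 19
  J3 runs 4 units, time = 23
Finish times: [19, 9, 23]
Average turnaround = 51/3 = 17.0

17.0


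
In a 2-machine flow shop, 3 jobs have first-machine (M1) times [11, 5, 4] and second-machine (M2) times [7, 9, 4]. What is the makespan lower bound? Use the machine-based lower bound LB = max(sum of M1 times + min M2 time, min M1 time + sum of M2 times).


LB1 = sum(M1 times) + min(M2 times) = 20 + 4 = 24
LB2 = min(M1 times) + sum(M2 times) = 4 + 20 = 24
Lower bound = max(LB1, LB2) = max(24, 24) = 24

24


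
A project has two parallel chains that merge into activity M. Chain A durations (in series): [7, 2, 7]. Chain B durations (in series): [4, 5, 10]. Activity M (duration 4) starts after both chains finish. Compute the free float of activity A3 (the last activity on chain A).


ES(A3) = sum of predecessors on chain A = 9
EF(A3) = ES + duration = 9 + 7 = 16
Successor of A3 is M. ES(M) = max(sum(A), sum(B)) = max(16, 19) = 19
Free float = ES(successor) - EF(current) = 19 - 16 = 3

3


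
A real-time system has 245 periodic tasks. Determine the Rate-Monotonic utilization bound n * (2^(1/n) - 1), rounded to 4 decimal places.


Compute 2^(1/245) = 1.0028331781
Subtract 1: 1.0028331781 - 1 = 0.0028331781
Multiply by n: 245 * 0.0028331781 = 0.6941286345
Round to 4 dp: 0.6941

0.6941


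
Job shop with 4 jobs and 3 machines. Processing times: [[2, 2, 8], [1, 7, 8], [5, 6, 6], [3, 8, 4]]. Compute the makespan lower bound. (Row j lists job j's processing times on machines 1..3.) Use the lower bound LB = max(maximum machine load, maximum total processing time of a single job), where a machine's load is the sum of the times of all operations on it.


Machine loads:
  Machine 1: 2 + 1 + 5 + 3 = 11
  Machine 2: 2 + 7 + 6 + 8 = 23
  Machine 3: 8 + 8 + 6 + 4 = 26
Max machine load = 26
Job totals:
  Job 1: 12
  Job 2: 16
  Job 3: 17
  Job 4: 15
Max job total = 17
Lower bound = max(26, 17) = 26

26


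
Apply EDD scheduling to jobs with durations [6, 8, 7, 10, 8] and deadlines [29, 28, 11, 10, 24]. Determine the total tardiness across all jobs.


Sort by due date (EDD order): [(10, 10), (7, 11), (8, 24), (8, 28), (6, 29)]
Compute completion times and tardiness:
  Job 1: p=10, d=10, C=10, tardiness=max(0,10-10)=0
  Job 2: p=7, d=11, C=17, tardiness=max(0,17-11)=6
  Job 3: p=8, d=24, C=25, tardiness=max(0,25-24)=1
  Job 4: p=8, d=28, C=33, tardiness=max(0,33-28)=5
  Job 5: p=6, d=29, C=39, tardiness=max(0,39-29)=10
Total tardiness = 22

22


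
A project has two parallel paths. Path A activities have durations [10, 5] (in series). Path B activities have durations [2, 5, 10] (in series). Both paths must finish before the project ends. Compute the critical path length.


Path A total = 10 + 5 = 15
Path B total = 2 + 5 + 10 = 17
Critical path = longest path = max(15, 17) = 17

17


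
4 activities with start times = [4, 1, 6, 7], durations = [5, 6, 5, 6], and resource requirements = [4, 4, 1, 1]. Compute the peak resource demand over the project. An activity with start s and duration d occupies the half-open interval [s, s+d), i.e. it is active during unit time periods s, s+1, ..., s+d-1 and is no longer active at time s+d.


Each activity i is active on [start_i, start_i + duration_i).
Compute total resource usage per time slot:
  t=0: active resources = [], total = 0
  t=1: active resources = [4], total = 4
  t=2: active resources = [4], total = 4
  t=3: active resources = [4], total = 4
  t=4: active resources = [4, 4], total = 8
  t=5: active resources = [4, 4], total = 8
  t=6: active resources = [4, 4, 1], total = 9
  t=7: active resources = [4, 1, 1], total = 6
  t=8: active resources = [4, 1, 1], total = 6
  t=9: active resources = [1, 1], total = 2
  t=10: active resources = [1, 1], total = 2
  t=11: active resources = [1], total = 1
  t=12: active resources = [1], total = 1
Peak resource demand = 9

9


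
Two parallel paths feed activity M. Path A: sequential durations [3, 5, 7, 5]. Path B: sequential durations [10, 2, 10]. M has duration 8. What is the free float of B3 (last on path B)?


ES(B3) = sum of predecessors on chain B = 12
EF(B3) = ES + duration = 12 + 10 = 22
Successor of B3 is M. ES(M) = max(sum(A), sum(B)) = max(20, 22) = 22
Free float = ES(successor) - EF(current) = 22 - 22 = 0

0


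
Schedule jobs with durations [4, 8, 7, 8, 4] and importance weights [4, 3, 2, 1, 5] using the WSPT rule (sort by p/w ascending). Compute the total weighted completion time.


Compute p/w ratios and sort ascending (WSPT): [(4, 5), (4, 4), (8, 3), (7, 2), (8, 1)]
Compute weighted completion times:
  Job (p=4,w=5): C=4, w*C=5*4=20
  Job (p=4,w=4): C=8, w*C=4*8=32
  Job (p=8,w=3): C=16, w*C=3*16=48
  Job (p=7,w=2): C=23, w*C=2*23=46
  Job (p=8,w=1): C=31, w*C=1*31=31
Total weighted completion time = 177

177


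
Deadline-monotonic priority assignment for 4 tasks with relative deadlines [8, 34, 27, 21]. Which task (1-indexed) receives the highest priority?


Sort tasks by relative deadline (ascending):
  Task 1: deadline = 8
  Task 4: deadline = 21
  Task 3: deadline = 27
  Task 2: deadline = 34
Priority order (highest first): [1, 4, 3, 2]
Highest priority task = 1

1


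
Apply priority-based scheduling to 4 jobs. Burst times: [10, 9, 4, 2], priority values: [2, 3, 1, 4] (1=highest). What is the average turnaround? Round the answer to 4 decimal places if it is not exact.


Sort by priority (ascending = highest first):
Order: [(1, 4), (2, 10), (3, 9), (4, 2)]
Completion times:
  Priority 1, burst=4, C=4
  Priority 2, burst=10, C=14
  Priority 3, burst=9, C=23
  Priority 4, burst=2, C=25
Average turnaround = 66/4 = 16.5

16.5


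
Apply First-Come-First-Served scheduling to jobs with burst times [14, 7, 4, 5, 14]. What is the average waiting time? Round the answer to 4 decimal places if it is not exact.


FCFS order (as given): [14, 7, 4, 5, 14]
Waiting times:
  Job 1: wait = 0
  Job 2: wait = 14
  Job 3: wait = 21
  Job 4: wait = 25
  Job 5: wait = 30
Sum of waiting times = 90
Average waiting time = 90/5 = 18.0

18.0


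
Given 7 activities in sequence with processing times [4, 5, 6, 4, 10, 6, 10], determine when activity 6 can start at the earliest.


Activity 6 starts after activities 1 through 5 complete.
Predecessor durations: [4, 5, 6, 4, 10]
ES = 4 + 5 + 6 + 4 + 10 = 29

29


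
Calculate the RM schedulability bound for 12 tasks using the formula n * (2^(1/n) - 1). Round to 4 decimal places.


Compute 2^(1/12) = 1.0594630944
Subtract 1: 1.0594630944 - 1 = 0.0594630944
Multiply by n: 12 * 0.0594630944 = 0.7135571328
Round to 4 dp: 0.7136

0.7136


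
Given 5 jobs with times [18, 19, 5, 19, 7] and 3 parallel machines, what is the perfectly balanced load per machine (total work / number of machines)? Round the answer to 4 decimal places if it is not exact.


Total processing time = 18 + 19 + 5 + 19 + 7 = 68
Number of machines = 3
Ideal balanced load = 68 / 3 = 22.6667

22.6667


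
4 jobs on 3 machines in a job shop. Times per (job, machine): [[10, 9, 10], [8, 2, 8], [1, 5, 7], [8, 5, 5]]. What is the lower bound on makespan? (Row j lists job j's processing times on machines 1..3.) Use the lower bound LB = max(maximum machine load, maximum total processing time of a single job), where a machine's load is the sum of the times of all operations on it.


Machine loads:
  Machine 1: 10 + 8 + 1 + 8 = 27
  Machine 2: 9 + 2 + 5 + 5 = 21
  Machine 3: 10 + 8 + 7 + 5 = 30
Max machine load = 30
Job totals:
  Job 1: 29
  Job 2: 18
  Job 3: 13
  Job 4: 18
Max job total = 29
Lower bound = max(30, 29) = 30

30


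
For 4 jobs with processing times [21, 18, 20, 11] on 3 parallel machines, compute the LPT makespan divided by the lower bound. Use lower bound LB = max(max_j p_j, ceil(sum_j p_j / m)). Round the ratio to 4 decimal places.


LPT order: [21, 20, 18, 11]
Machine loads after assignment: [21, 20, 29]
LPT makespan = 29
Lower bound = max(max_job, ceil(total/3)) = max(21, 24) = 24
Ratio = 29 / 24 = 1.2083

1.2083


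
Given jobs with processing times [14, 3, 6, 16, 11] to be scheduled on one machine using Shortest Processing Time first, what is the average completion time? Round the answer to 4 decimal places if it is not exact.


Sort jobs by processing time (SPT order): [3, 6, 11, 14, 16]
Compute completion times sequentially:
  Job 1: processing = 3, completes at 3
  Job 2: processing = 6, completes at 9
  Job 3: processing = 11, completes at 20
  Job 4: processing = 14, completes at 34
  Job 5: processing = 16, completes at 50
Sum of completion times = 116
Average completion time = 116/5 = 23.2

23.2


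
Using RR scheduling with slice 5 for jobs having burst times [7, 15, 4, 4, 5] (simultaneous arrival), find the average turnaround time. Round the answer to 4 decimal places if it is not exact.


Time quantum = 5
Execution trace:
  J1 runs 5 units, time = 5
  J2 runs 5 units, time = 10
  J3 runs 4 units, time = 14
  J4 runs 4 units, time = 18
  J5 runs 5 units, time = 23
  J1 runs 2 units, time = 25
  J2 runs 5 units, time = 30
  J2 runs 5 units, time = 35
Finish times: [25, 35, 14, 18, 23]
Average turnaround = 115/5 = 23.0

23.0


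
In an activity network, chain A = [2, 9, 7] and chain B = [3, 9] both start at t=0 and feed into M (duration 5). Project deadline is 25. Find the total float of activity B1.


Forward pass: ES(B1) = sum of predecessors on chain B = 0
EF = ES + duration = 0 + 3 = 3
Backward pass: LF(M) = deadline = 25; LS(M) = 25 - 5 = 20
LF(B1) = LS(M) - sum(successors on chain B) = 20 - 9 = 11
LS = LF - duration = 11 - 3 = 8
Total float = LS - ES = 8 - 0 = 8

8


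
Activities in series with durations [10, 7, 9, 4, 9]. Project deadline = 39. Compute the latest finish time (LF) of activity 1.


LF(activity 1) = deadline - sum of successor durations
Successors: activities 2 through 5 with durations [7, 9, 4, 9]
Sum of successor durations = 29
LF = 39 - 29 = 10

10


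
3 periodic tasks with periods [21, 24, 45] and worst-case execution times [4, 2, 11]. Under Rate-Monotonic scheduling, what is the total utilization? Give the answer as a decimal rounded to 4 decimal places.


Compute individual utilizations (exact fractions):
  Task 1: C/T = 4/21 (approx. 0.1905)
  Task 2: C/T = 2/24 = 1/12 (approx. 0.0833)
  Task 3: C/T = 11/45 (approx. 0.2444)
Total utilization U = 4/21 + 1/12 + 11/45 = 653/1260
Rounded to 4 decimal places: U = 0.5183
RM (Liu & Layland) bound for 3 tasks = 0.779763; compare with U = 653/1260 (approx. 0.518254)
U <= bound, so schedulable by RM sufficient condition.

0.5183


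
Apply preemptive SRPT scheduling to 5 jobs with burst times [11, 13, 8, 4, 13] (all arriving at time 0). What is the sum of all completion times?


Since all jobs arrive at t=0, SRPT equals SPT ordering.
SPT order: [4, 8, 11, 13, 13]
Completion times:
  Job 1: p=4, C=4
  Job 2: p=8, C=12
  Job 3: p=11, C=23
  Job 4: p=13, C=36
  Job 5: p=13, C=49
Total completion time = 4 + 12 + 23 + 36 + 49 = 124

124


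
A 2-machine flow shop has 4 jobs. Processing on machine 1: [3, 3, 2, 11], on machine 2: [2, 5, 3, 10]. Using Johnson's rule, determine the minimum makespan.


Apply Johnson's rule:
  Group 1 (a <= b): [(3, 2, 3), (2, 3, 5)]
  Group 2 (a > b): [(4, 11, 10), (1, 3, 2)]
Optimal job order: [3, 2, 4, 1]
Schedule:
  Job 3: M1 done at 2, M2 done at 5
  Job 2: M1 done at 5, M2 done at 10
  Job 4: M1 done at 16, M2 done at 26
  Job 1: M1 done at 19, M2 done at 28
Makespan = 28

28


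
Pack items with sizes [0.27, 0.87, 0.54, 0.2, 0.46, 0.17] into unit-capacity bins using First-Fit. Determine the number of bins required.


Place items sequentially using First-Fit:
  Item 0.27 -> new Bin 1
  Item 0.87 -> new Bin 2
  Item 0.54 -> Bin 1 (now 0.81)
  Item 0.2 -> new Bin 3
  Item 0.46 -> Bin 3 (now 0.66)
  Item 0.17 -> Bin 1 (now 0.98)
Total bins used = 3

3


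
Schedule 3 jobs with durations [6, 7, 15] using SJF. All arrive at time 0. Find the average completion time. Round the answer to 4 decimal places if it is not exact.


SJF order (ascending): [6, 7, 15]
Completion times:
  Job 1: burst=6, C=6
  Job 2: burst=7, C=13
  Job 3: burst=15, C=28
Average completion = 47/3 = 15.6667

15.6667


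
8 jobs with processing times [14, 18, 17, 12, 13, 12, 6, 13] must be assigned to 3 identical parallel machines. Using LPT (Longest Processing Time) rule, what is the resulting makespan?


Sort jobs in decreasing order (LPT): [18, 17, 14, 13, 13, 12, 12, 6]
Assign each job to the least loaded machine:
  Machine 1: jobs [18, 12, 6], load = 36
  Machine 2: jobs [17, 13], load = 30
  Machine 3: jobs [14, 13, 12], load = 39
Makespan = max load = 39

39


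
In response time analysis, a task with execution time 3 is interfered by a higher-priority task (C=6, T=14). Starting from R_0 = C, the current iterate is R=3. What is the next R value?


R_next = C + ceil(R_prev / T_hp) * C_hp
ceil(3 / 14) = ceil(0.2143) = 1
Interference = 1 * 6 = 6
R_next = 3 + 6 = 9

9


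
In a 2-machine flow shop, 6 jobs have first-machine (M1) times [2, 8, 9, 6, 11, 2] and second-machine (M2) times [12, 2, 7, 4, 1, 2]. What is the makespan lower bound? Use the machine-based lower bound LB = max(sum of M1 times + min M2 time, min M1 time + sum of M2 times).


LB1 = sum(M1 times) + min(M2 times) = 38 + 1 = 39
LB2 = min(M1 times) + sum(M2 times) = 2 + 28 = 30
Lower bound = max(LB1, LB2) = max(39, 30) = 39

39


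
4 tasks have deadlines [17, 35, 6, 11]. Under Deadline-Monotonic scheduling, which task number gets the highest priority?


Sort tasks by relative deadline (ascending):
  Task 3: deadline = 6
  Task 4: deadline = 11
  Task 1: deadline = 17
  Task 2: deadline = 35
Priority order (highest first): [3, 4, 1, 2]
Highest priority task = 3

3


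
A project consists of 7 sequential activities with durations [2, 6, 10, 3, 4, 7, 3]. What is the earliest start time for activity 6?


Activity 6 starts after activities 1 through 5 complete.
Predecessor durations: [2, 6, 10, 3, 4]
ES = 2 + 6 + 10 + 3 + 4 = 25

25


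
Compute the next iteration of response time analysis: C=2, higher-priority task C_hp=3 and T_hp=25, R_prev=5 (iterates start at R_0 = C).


R_next = C + ceil(R_prev / T_hp) * C_hp
ceil(5 / 25) = ceil(0.2) = 1
Interference = 1 * 3 = 3
R_next = 2 + 3 = 5
R_next = R_prev, so the iteration has converged (response time = 5).

5


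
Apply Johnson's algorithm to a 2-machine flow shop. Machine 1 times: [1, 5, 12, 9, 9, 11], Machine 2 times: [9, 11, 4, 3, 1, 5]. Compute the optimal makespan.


Apply Johnson's rule:
  Group 1 (a <= b): [(1, 1, 9), (2, 5, 11)]
  Group 2 (a > b): [(6, 11, 5), (3, 12, 4), (4, 9, 3), (5, 9, 1)]
Optimal job order: [1, 2, 6, 3, 4, 5]
Schedule:
  Job 1: M1 done at 1, M2 done at 10
  Job 2: M1 done at 6, M2 done at 21
  Job 6: M1 done at 17, M2 done at 26
  Job 3: M1 done at 29, M2 done at 33
  Job 4: M1 done at 38, M2 done at 41
  Job 5: M1 done at 47, M2 done at 48
Makespan = 48

48


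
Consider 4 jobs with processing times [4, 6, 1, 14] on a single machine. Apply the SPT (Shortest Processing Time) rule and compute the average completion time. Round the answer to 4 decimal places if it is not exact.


Sort jobs by processing time (SPT order): [1, 4, 6, 14]
Compute completion times sequentially:
  Job 1: processing = 1, completes at 1
  Job 2: processing = 4, completes at 5
  Job 3: processing = 6, completes at 11
  Job 4: processing = 14, completes at 25
Sum of completion times = 42
Average completion time = 42/4 = 10.5

10.5


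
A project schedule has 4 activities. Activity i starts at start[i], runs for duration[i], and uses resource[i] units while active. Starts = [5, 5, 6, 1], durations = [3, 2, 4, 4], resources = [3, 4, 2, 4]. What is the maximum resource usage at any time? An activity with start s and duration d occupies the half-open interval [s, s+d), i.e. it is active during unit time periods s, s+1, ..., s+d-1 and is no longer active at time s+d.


Each activity i is active on [start_i, start_i + duration_i).
Compute total resource usage per time slot:
  t=0: active resources = [], total = 0
  t=1: active resources = [4], total = 4
  t=2: active resources = [4], total = 4
  t=3: active resources = [4], total = 4
  t=4: active resources = [4], total = 4
  t=5: active resources = [3, 4], total = 7
  t=6: active resources = [3, 4, 2], total = 9
  t=7: active resources = [3, 2], total = 5
  t=8: active resources = [2], total = 2
  t=9: active resources = [2], total = 2
Peak resource demand = 9

9


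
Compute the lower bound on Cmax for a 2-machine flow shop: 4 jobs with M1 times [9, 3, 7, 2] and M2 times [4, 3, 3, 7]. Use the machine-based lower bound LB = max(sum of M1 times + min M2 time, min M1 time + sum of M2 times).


LB1 = sum(M1 times) + min(M2 times) = 21 + 3 = 24
LB2 = min(M1 times) + sum(M2 times) = 2 + 17 = 19
Lower bound = max(LB1, LB2) = max(24, 19) = 24

24


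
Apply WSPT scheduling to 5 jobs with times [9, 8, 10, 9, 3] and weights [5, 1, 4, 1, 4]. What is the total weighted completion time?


Compute p/w ratios and sort ascending (WSPT): [(3, 4), (9, 5), (10, 4), (8, 1), (9, 1)]
Compute weighted completion times:
  Job (p=3,w=4): C=3, w*C=4*3=12
  Job (p=9,w=5): C=12, w*C=5*12=60
  Job (p=10,w=4): C=22, w*C=4*22=88
  Job (p=8,w=1): C=30, w*C=1*30=30
  Job (p=9,w=1): C=39, w*C=1*39=39
Total weighted completion time = 229

229


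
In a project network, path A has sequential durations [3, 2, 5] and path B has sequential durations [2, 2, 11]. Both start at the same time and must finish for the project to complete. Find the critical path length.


Path A total = 3 + 2 + 5 = 10
Path B total = 2 + 2 + 11 = 15
Critical path = longest path = max(10, 15) = 15

15


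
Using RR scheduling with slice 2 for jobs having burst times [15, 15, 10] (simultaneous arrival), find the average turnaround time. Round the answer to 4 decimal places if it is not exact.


Time quantum = 2
Execution trace:
  J1 runs 2 units, time = 2
  J2 runs 2 units, time = 4
  J3 runs 2 units, time = 6
  J1 runs 2 units, time = 8
  J2 runs 2 units, time = 10
  J3 runs 2 units, time = 12
  J1 runs 2 units, time = 14
  J2 runs 2 units, time = 16
  J3 runs 2 units, time = 18
  J1 runs 2 units, time = 20
  J2 runs 2 units, time = 22
  J3 runs 2 units, time = 24
  J1 runs 2 units, time = 26
  J2 runs 2 units, time = 28
  J3 runs 2 units, time = 30
  J1 runs 2 units, time = 32
  J2 runs 2 units, time = 34
  J1 runs 2 units, time = 36
  J2 runs 2 units, time = 38
  J1 runs 1 units, time = 39
  J2 runs 1 units, time = 40
Finish times: [39, 40, 30]
Average turnaround = 109/3 = 36.3333

36.3333


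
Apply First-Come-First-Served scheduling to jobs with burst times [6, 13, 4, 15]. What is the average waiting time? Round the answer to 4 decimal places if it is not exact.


FCFS order (as given): [6, 13, 4, 15]
Waiting times:
  Job 1: wait = 0
  Job 2: wait = 6
  Job 3: wait = 19
  Job 4: wait = 23
Sum of waiting times = 48
Average waiting time = 48/4 = 12.0

12.0


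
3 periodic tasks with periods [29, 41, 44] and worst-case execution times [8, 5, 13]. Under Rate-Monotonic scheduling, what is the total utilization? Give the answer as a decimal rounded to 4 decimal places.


Compute individual utilizations (exact fractions):
  Task 1: C/T = 8/29 (approx. 0.2759)
  Task 2: C/T = 5/41 (approx. 0.122)
  Task 3: C/T = 13/44 (approx. 0.2955)
Total utilization U = 8/29 + 5/41 + 13/44 = 36269/52316
Rounded to 4 decimal places: U = 0.6933
RM (Liu & Layland) bound for 3 tasks = 0.779763; compare with U = 36269/52316 (approx. 0.693268)
U <= bound, so schedulable by RM sufficient condition.

0.6933
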